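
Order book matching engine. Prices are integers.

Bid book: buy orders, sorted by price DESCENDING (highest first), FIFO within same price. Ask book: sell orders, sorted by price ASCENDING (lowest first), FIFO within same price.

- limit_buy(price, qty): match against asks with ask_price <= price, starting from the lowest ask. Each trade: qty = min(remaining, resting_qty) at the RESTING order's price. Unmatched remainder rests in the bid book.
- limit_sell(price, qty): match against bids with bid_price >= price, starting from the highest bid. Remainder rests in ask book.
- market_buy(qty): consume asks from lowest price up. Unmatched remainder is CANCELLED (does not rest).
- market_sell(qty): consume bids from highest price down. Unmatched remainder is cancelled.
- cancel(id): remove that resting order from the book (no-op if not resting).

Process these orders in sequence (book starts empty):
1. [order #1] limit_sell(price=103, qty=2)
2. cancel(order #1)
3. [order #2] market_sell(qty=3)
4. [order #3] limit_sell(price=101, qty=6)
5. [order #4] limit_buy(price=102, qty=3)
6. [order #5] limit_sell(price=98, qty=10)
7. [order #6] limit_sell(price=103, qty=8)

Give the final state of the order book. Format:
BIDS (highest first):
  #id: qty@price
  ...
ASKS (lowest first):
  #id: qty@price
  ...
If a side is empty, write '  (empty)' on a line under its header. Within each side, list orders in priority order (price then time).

After op 1 [order #1] limit_sell(price=103, qty=2): fills=none; bids=[-] asks=[#1:2@103]
After op 2 cancel(order #1): fills=none; bids=[-] asks=[-]
After op 3 [order #2] market_sell(qty=3): fills=none; bids=[-] asks=[-]
After op 4 [order #3] limit_sell(price=101, qty=6): fills=none; bids=[-] asks=[#3:6@101]
After op 5 [order #4] limit_buy(price=102, qty=3): fills=#4x#3:3@101; bids=[-] asks=[#3:3@101]
After op 6 [order #5] limit_sell(price=98, qty=10): fills=none; bids=[-] asks=[#5:10@98 #3:3@101]
After op 7 [order #6] limit_sell(price=103, qty=8): fills=none; bids=[-] asks=[#5:10@98 #3:3@101 #6:8@103]

Answer: BIDS (highest first):
  (empty)
ASKS (lowest first):
  #5: 10@98
  #3: 3@101
  #6: 8@103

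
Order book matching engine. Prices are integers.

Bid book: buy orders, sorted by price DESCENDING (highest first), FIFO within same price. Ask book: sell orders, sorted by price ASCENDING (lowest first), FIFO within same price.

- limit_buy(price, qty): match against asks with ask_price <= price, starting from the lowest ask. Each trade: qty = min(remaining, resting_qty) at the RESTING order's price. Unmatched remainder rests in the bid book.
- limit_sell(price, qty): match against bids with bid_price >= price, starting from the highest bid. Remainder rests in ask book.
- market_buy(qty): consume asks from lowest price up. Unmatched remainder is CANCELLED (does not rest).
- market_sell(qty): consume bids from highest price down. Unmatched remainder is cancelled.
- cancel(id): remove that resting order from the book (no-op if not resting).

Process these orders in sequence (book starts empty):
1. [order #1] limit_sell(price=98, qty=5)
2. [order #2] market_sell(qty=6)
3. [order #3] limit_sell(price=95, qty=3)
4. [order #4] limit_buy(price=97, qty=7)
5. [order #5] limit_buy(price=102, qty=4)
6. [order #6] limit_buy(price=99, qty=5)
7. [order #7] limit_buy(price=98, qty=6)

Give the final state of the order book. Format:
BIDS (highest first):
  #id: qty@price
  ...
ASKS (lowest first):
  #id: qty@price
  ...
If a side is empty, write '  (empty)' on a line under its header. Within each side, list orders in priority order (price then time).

After op 1 [order #1] limit_sell(price=98, qty=5): fills=none; bids=[-] asks=[#1:5@98]
After op 2 [order #2] market_sell(qty=6): fills=none; bids=[-] asks=[#1:5@98]
After op 3 [order #3] limit_sell(price=95, qty=3): fills=none; bids=[-] asks=[#3:3@95 #1:5@98]
After op 4 [order #4] limit_buy(price=97, qty=7): fills=#4x#3:3@95; bids=[#4:4@97] asks=[#1:5@98]
After op 5 [order #5] limit_buy(price=102, qty=4): fills=#5x#1:4@98; bids=[#4:4@97] asks=[#1:1@98]
After op 6 [order #6] limit_buy(price=99, qty=5): fills=#6x#1:1@98; bids=[#6:4@99 #4:4@97] asks=[-]
After op 7 [order #7] limit_buy(price=98, qty=6): fills=none; bids=[#6:4@99 #7:6@98 #4:4@97] asks=[-]

Answer: BIDS (highest first):
  #6: 4@99
  #7: 6@98
  #4: 4@97
ASKS (lowest first):
  (empty)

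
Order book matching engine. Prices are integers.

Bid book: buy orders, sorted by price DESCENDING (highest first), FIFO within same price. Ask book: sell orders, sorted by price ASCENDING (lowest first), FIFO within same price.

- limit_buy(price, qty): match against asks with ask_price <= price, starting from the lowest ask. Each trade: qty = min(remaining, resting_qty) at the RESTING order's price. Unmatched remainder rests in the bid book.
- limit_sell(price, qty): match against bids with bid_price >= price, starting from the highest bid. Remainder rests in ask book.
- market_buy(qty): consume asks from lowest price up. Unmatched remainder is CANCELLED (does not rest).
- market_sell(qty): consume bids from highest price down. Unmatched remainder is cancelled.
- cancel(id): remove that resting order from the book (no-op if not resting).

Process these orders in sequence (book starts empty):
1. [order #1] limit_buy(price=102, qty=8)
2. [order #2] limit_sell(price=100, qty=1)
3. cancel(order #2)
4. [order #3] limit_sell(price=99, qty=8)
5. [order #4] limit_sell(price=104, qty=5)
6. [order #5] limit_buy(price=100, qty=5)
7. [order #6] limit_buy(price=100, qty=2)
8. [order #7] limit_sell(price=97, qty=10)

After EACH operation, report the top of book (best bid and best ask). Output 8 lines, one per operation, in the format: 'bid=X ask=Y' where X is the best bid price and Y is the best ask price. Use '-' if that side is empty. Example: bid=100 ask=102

After op 1 [order #1] limit_buy(price=102, qty=8): fills=none; bids=[#1:8@102] asks=[-]
After op 2 [order #2] limit_sell(price=100, qty=1): fills=#1x#2:1@102; bids=[#1:7@102] asks=[-]
After op 3 cancel(order #2): fills=none; bids=[#1:7@102] asks=[-]
After op 4 [order #3] limit_sell(price=99, qty=8): fills=#1x#3:7@102; bids=[-] asks=[#3:1@99]
After op 5 [order #4] limit_sell(price=104, qty=5): fills=none; bids=[-] asks=[#3:1@99 #4:5@104]
After op 6 [order #5] limit_buy(price=100, qty=5): fills=#5x#3:1@99; bids=[#5:4@100] asks=[#4:5@104]
After op 7 [order #6] limit_buy(price=100, qty=2): fills=none; bids=[#5:4@100 #6:2@100] asks=[#4:5@104]
After op 8 [order #7] limit_sell(price=97, qty=10): fills=#5x#7:4@100 #6x#7:2@100; bids=[-] asks=[#7:4@97 #4:5@104]

Answer: bid=102 ask=-
bid=102 ask=-
bid=102 ask=-
bid=- ask=99
bid=- ask=99
bid=100 ask=104
bid=100 ask=104
bid=- ask=97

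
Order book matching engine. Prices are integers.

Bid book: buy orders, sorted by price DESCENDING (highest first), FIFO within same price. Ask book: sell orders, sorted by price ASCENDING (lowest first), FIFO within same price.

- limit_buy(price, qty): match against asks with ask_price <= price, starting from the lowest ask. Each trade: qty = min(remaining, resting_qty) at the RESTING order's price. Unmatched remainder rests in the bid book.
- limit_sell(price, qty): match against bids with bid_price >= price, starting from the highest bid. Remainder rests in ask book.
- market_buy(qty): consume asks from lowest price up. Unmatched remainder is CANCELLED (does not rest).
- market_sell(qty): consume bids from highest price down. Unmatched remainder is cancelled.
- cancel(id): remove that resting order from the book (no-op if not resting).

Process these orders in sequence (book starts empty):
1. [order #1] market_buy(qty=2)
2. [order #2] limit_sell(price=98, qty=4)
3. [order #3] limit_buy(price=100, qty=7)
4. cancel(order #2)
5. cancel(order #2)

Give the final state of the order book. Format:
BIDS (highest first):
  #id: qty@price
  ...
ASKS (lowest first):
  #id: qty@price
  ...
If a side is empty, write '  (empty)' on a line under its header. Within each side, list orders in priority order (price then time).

Answer: BIDS (highest first):
  #3: 3@100
ASKS (lowest first):
  (empty)

Derivation:
After op 1 [order #1] market_buy(qty=2): fills=none; bids=[-] asks=[-]
After op 2 [order #2] limit_sell(price=98, qty=4): fills=none; bids=[-] asks=[#2:4@98]
After op 3 [order #3] limit_buy(price=100, qty=7): fills=#3x#2:4@98; bids=[#3:3@100] asks=[-]
After op 4 cancel(order #2): fills=none; bids=[#3:3@100] asks=[-]
After op 5 cancel(order #2): fills=none; bids=[#3:3@100] asks=[-]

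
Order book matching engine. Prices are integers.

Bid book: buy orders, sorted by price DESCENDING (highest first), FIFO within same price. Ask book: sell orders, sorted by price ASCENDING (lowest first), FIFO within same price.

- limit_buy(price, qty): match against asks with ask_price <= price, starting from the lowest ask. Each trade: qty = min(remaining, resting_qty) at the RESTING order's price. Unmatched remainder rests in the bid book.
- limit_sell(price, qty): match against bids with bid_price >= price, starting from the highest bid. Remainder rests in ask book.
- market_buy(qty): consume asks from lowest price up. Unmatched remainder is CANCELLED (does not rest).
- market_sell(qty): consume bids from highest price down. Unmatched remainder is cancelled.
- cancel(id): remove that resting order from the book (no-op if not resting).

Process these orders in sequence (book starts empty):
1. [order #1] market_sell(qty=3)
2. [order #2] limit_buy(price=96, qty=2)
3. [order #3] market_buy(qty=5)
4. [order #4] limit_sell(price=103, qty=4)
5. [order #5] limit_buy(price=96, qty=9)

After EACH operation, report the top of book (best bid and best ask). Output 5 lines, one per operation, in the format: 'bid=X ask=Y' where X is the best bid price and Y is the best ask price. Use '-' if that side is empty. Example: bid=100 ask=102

After op 1 [order #1] market_sell(qty=3): fills=none; bids=[-] asks=[-]
After op 2 [order #2] limit_buy(price=96, qty=2): fills=none; bids=[#2:2@96] asks=[-]
After op 3 [order #3] market_buy(qty=5): fills=none; bids=[#2:2@96] asks=[-]
After op 4 [order #4] limit_sell(price=103, qty=4): fills=none; bids=[#2:2@96] asks=[#4:4@103]
After op 5 [order #5] limit_buy(price=96, qty=9): fills=none; bids=[#2:2@96 #5:9@96] asks=[#4:4@103]

Answer: bid=- ask=-
bid=96 ask=-
bid=96 ask=-
bid=96 ask=103
bid=96 ask=103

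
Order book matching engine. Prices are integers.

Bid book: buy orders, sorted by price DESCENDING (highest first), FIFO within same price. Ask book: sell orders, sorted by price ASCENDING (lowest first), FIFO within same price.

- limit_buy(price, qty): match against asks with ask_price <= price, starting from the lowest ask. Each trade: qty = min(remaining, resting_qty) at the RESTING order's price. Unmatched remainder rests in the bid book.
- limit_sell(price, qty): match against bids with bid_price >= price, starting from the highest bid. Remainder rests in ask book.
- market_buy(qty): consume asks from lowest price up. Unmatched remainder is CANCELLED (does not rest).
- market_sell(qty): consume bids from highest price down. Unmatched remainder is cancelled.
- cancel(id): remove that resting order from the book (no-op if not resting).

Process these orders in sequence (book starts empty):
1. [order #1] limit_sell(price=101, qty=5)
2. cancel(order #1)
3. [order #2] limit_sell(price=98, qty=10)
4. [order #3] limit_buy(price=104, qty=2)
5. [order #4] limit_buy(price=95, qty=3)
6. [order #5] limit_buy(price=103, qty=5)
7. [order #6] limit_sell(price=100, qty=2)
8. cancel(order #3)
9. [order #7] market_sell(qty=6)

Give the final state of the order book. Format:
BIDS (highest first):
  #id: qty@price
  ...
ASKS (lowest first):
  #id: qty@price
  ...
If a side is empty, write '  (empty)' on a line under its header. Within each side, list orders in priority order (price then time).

Answer: BIDS (highest first):
  (empty)
ASKS (lowest first):
  #2: 3@98
  #6: 2@100

Derivation:
After op 1 [order #1] limit_sell(price=101, qty=5): fills=none; bids=[-] asks=[#1:5@101]
After op 2 cancel(order #1): fills=none; bids=[-] asks=[-]
After op 3 [order #2] limit_sell(price=98, qty=10): fills=none; bids=[-] asks=[#2:10@98]
After op 4 [order #3] limit_buy(price=104, qty=2): fills=#3x#2:2@98; bids=[-] asks=[#2:8@98]
After op 5 [order #4] limit_buy(price=95, qty=3): fills=none; bids=[#4:3@95] asks=[#2:8@98]
After op 6 [order #5] limit_buy(price=103, qty=5): fills=#5x#2:5@98; bids=[#4:3@95] asks=[#2:3@98]
After op 7 [order #6] limit_sell(price=100, qty=2): fills=none; bids=[#4:3@95] asks=[#2:3@98 #6:2@100]
After op 8 cancel(order #3): fills=none; bids=[#4:3@95] asks=[#2:3@98 #6:2@100]
After op 9 [order #7] market_sell(qty=6): fills=#4x#7:3@95; bids=[-] asks=[#2:3@98 #6:2@100]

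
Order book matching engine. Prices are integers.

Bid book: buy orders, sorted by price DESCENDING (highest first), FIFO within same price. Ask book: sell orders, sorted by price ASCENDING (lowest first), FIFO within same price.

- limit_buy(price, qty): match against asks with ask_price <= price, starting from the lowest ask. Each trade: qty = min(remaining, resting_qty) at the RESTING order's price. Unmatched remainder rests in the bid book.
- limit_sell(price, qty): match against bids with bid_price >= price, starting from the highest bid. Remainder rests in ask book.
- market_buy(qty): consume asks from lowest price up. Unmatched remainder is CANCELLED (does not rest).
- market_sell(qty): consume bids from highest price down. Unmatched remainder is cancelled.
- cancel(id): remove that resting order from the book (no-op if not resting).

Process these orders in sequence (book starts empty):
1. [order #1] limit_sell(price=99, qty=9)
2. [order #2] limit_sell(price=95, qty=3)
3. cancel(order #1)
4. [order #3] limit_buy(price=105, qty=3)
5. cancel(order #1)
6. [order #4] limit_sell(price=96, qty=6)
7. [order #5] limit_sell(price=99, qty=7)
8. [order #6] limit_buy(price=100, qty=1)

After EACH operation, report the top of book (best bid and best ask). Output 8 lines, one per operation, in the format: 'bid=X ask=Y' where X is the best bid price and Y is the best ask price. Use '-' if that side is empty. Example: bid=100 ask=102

After op 1 [order #1] limit_sell(price=99, qty=9): fills=none; bids=[-] asks=[#1:9@99]
After op 2 [order #2] limit_sell(price=95, qty=3): fills=none; bids=[-] asks=[#2:3@95 #1:9@99]
After op 3 cancel(order #1): fills=none; bids=[-] asks=[#2:3@95]
After op 4 [order #3] limit_buy(price=105, qty=3): fills=#3x#2:3@95; bids=[-] asks=[-]
After op 5 cancel(order #1): fills=none; bids=[-] asks=[-]
After op 6 [order #4] limit_sell(price=96, qty=6): fills=none; bids=[-] asks=[#4:6@96]
After op 7 [order #5] limit_sell(price=99, qty=7): fills=none; bids=[-] asks=[#4:6@96 #5:7@99]
After op 8 [order #6] limit_buy(price=100, qty=1): fills=#6x#4:1@96; bids=[-] asks=[#4:5@96 #5:7@99]

Answer: bid=- ask=99
bid=- ask=95
bid=- ask=95
bid=- ask=-
bid=- ask=-
bid=- ask=96
bid=- ask=96
bid=- ask=96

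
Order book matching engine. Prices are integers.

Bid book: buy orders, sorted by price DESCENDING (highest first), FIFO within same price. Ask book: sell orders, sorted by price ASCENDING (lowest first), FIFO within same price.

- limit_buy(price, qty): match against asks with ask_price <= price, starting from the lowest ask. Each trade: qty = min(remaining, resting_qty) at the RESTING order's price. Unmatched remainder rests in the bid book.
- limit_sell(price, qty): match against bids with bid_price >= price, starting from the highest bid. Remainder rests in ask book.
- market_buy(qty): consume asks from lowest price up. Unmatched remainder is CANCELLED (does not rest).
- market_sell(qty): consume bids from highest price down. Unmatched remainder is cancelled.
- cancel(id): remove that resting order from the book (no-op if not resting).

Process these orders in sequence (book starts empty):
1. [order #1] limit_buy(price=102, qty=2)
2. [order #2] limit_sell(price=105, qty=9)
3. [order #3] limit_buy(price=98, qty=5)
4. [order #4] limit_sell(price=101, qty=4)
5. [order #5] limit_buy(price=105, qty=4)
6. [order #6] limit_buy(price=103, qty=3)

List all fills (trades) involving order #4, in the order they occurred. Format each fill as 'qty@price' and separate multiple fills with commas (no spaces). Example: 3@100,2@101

Answer: 2@102,2@101

Derivation:
After op 1 [order #1] limit_buy(price=102, qty=2): fills=none; bids=[#1:2@102] asks=[-]
After op 2 [order #2] limit_sell(price=105, qty=9): fills=none; bids=[#1:2@102] asks=[#2:9@105]
After op 3 [order #3] limit_buy(price=98, qty=5): fills=none; bids=[#1:2@102 #3:5@98] asks=[#2:9@105]
After op 4 [order #4] limit_sell(price=101, qty=4): fills=#1x#4:2@102; bids=[#3:5@98] asks=[#4:2@101 #2:9@105]
After op 5 [order #5] limit_buy(price=105, qty=4): fills=#5x#4:2@101 #5x#2:2@105; bids=[#3:5@98] asks=[#2:7@105]
After op 6 [order #6] limit_buy(price=103, qty=3): fills=none; bids=[#6:3@103 #3:5@98] asks=[#2:7@105]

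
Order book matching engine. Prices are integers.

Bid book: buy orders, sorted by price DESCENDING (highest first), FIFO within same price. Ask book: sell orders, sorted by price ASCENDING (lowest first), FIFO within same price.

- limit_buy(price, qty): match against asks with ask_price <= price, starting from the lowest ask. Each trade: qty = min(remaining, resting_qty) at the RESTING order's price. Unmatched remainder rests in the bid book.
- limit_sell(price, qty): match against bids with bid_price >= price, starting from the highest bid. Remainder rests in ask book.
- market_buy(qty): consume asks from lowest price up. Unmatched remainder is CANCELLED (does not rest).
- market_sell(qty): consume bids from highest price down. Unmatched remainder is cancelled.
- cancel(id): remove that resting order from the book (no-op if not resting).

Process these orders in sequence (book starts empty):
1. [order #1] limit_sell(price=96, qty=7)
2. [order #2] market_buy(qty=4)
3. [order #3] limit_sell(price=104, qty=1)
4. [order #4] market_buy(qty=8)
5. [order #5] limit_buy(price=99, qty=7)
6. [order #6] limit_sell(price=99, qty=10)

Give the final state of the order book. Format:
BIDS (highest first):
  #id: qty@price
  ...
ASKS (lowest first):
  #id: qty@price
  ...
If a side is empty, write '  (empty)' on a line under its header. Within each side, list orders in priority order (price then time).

Answer: BIDS (highest first):
  (empty)
ASKS (lowest first):
  #6: 3@99

Derivation:
After op 1 [order #1] limit_sell(price=96, qty=7): fills=none; bids=[-] asks=[#1:7@96]
After op 2 [order #2] market_buy(qty=4): fills=#2x#1:4@96; bids=[-] asks=[#1:3@96]
After op 3 [order #3] limit_sell(price=104, qty=1): fills=none; bids=[-] asks=[#1:3@96 #3:1@104]
After op 4 [order #4] market_buy(qty=8): fills=#4x#1:3@96 #4x#3:1@104; bids=[-] asks=[-]
After op 5 [order #5] limit_buy(price=99, qty=7): fills=none; bids=[#5:7@99] asks=[-]
After op 6 [order #6] limit_sell(price=99, qty=10): fills=#5x#6:7@99; bids=[-] asks=[#6:3@99]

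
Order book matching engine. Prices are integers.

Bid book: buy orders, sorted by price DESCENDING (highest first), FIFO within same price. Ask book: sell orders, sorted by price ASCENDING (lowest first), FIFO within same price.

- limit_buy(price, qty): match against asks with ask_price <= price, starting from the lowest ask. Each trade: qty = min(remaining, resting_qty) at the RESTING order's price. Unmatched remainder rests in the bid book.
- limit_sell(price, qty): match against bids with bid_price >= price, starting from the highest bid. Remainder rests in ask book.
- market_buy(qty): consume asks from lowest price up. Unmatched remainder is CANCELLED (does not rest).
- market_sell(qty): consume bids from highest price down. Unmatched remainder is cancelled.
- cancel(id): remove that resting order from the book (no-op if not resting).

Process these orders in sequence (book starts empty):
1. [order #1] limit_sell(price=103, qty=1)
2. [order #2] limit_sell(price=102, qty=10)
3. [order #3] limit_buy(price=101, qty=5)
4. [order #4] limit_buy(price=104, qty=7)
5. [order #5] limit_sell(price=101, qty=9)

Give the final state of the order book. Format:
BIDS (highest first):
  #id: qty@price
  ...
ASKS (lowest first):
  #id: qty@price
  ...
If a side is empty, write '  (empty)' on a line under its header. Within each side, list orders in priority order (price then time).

After op 1 [order #1] limit_sell(price=103, qty=1): fills=none; bids=[-] asks=[#1:1@103]
After op 2 [order #2] limit_sell(price=102, qty=10): fills=none; bids=[-] asks=[#2:10@102 #1:1@103]
After op 3 [order #3] limit_buy(price=101, qty=5): fills=none; bids=[#3:5@101] asks=[#2:10@102 #1:1@103]
After op 4 [order #4] limit_buy(price=104, qty=7): fills=#4x#2:7@102; bids=[#3:5@101] asks=[#2:3@102 #1:1@103]
After op 5 [order #5] limit_sell(price=101, qty=9): fills=#3x#5:5@101; bids=[-] asks=[#5:4@101 #2:3@102 #1:1@103]

Answer: BIDS (highest first):
  (empty)
ASKS (lowest first):
  #5: 4@101
  #2: 3@102
  #1: 1@103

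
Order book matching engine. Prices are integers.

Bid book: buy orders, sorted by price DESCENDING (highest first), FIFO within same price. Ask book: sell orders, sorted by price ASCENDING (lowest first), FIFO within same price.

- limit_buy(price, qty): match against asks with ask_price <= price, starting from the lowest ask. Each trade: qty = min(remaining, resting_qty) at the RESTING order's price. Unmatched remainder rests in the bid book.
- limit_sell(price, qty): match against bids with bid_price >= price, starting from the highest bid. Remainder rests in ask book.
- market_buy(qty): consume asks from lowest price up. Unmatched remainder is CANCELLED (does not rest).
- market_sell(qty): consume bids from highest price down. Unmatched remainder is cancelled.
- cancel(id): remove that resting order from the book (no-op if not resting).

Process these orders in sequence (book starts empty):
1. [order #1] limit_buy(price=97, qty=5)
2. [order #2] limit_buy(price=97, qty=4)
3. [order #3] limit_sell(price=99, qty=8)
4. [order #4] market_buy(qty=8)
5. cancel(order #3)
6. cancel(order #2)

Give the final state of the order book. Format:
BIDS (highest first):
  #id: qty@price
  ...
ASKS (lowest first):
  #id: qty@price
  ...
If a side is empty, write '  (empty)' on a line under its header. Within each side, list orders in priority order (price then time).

Answer: BIDS (highest first):
  #1: 5@97
ASKS (lowest first):
  (empty)

Derivation:
After op 1 [order #1] limit_buy(price=97, qty=5): fills=none; bids=[#1:5@97] asks=[-]
After op 2 [order #2] limit_buy(price=97, qty=4): fills=none; bids=[#1:5@97 #2:4@97] asks=[-]
After op 3 [order #3] limit_sell(price=99, qty=8): fills=none; bids=[#1:5@97 #2:4@97] asks=[#3:8@99]
After op 4 [order #4] market_buy(qty=8): fills=#4x#3:8@99; bids=[#1:5@97 #2:4@97] asks=[-]
After op 5 cancel(order #3): fills=none; bids=[#1:5@97 #2:4@97] asks=[-]
After op 6 cancel(order #2): fills=none; bids=[#1:5@97] asks=[-]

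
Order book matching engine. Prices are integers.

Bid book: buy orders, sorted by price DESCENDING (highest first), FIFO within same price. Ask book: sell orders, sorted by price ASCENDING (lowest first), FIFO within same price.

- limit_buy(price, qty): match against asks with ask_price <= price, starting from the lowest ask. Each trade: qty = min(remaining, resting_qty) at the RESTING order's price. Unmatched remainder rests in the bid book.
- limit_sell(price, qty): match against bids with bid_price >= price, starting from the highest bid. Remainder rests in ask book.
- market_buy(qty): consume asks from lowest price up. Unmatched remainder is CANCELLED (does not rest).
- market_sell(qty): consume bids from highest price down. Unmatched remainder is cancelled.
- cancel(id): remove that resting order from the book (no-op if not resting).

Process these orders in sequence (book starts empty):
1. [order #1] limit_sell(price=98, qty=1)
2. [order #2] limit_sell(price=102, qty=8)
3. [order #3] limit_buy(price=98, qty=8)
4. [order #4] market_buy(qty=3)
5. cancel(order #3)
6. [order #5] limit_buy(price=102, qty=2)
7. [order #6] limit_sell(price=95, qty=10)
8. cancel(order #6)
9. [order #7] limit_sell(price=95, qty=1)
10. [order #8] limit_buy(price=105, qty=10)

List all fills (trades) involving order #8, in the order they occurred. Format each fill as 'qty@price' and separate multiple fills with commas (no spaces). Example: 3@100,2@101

Answer: 1@95,3@102

Derivation:
After op 1 [order #1] limit_sell(price=98, qty=1): fills=none; bids=[-] asks=[#1:1@98]
After op 2 [order #2] limit_sell(price=102, qty=8): fills=none; bids=[-] asks=[#1:1@98 #2:8@102]
After op 3 [order #3] limit_buy(price=98, qty=8): fills=#3x#1:1@98; bids=[#3:7@98] asks=[#2:8@102]
After op 4 [order #4] market_buy(qty=3): fills=#4x#2:3@102; bids=[#3:7@98] asks=[#2:5@102]
After op 5 cancel(order #3): fills=none; bids=[-] asks=[#2:5@102]
After op 6 [order #5] limit_buy(price=102, qty=2): fills=#5x#2:2@102; bids=[-] asks=[#2:3@102]
After op 7 [order #6] limit_sell(price=95, qty=10): fills=none; bids=[-] asks=[#6:10@95 #2:3@102]
After op 8 cancel(order #6): fills=none; bids=[-] asks=[#2:3@102]
After op 9 [order #7] limit_sell(price=95, qty=1): fills=none; bids=[-] asks=[#7:1@95 #2:3@102]
After op 10 [order #8] limit_buy(price=105, qty=10): fills=#8x#7:1@95 #8x#2:3@102; bids=[#8:6@105] asks=[-]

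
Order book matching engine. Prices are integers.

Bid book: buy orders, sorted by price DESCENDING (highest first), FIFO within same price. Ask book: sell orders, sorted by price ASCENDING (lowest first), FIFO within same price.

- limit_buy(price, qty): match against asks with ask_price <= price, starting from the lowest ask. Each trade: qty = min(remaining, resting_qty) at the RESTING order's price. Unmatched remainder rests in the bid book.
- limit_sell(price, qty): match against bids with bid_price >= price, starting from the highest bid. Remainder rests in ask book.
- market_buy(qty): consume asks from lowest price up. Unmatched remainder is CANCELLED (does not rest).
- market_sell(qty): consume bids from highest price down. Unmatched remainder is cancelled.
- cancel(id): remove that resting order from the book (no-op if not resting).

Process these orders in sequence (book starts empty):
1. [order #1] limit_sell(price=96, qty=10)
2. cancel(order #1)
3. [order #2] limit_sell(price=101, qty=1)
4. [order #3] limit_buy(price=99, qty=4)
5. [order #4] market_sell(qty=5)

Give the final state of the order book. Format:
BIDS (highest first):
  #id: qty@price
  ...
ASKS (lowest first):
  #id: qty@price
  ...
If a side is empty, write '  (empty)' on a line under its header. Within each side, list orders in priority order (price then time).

After op 1 [order #1] limit_sell(price=96, qty=10): fills=none; bids=[-] asks=[#1:10@96]
After op 2 cancel(order #1): fills=none; bids=[-] asks=[-]
After op 3 [order #2] limit_sell(price=101, qty=1): fills=none; bids=[-] asks=[#2:1@101]
After op 4 [order #3] limit_buy(price=99, qty=4): fills=none; bids=[#3:4@99] asks=[#2:1@101]
After op 5 [order #4] market_sell(qty=5): fills=#3x#4:4@99; bids=[-] asks=[#2:1@101]

Answer: BIDS (highest first):
  (empty)
ASKS (lowest first):
  #2: 1@101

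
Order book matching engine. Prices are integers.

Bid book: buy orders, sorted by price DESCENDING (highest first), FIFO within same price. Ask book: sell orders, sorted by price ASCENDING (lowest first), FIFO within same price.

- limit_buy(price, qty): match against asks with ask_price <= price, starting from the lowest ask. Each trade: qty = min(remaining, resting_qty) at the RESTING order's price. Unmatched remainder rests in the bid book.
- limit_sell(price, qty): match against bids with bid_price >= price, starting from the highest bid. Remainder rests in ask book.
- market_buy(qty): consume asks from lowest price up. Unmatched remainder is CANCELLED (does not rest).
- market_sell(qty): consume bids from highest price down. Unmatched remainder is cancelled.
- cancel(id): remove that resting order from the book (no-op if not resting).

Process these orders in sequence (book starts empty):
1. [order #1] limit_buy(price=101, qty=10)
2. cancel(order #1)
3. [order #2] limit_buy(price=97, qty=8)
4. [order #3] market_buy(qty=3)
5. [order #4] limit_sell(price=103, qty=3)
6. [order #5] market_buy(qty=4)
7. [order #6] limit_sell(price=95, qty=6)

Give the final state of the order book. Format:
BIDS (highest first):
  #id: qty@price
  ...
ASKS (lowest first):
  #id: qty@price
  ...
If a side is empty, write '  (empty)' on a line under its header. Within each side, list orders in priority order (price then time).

Answer: BIDS (highest first):
  #2: 2@97
ASKS (lowest first):
  (empty)

Derivation:
After op 1 [order #1] limit_buy(price=101, qty=10): fills=none; bids=[#1:10@101] asks=[-]
After op 2 cancel(order #1): fills=none; bids=[-] asks=[-]
After op 3 [order #2] limit_buy(price=97, qty=8): fills=none; bids=[#2:8@97] asks=[-]
After op 4 [order #3] market_buy(qty=3): fills=none; bids=[#2:8@97] asks=[-]
After op 5 [order #4] limit_sell(price=103, qty=3): fills=none; bids=[#2:8@97] asks=[#4:3@103]
After op 6 [order #5] market_buy(qty=4): fills=#5x#4:3@103; bids=[#2:8@97] asks=[-]
After op 7 [order #6] limit_sell(price=95, qty=6): fills=#2x#6:6@97; bids=[#2:2@97] asks=[-]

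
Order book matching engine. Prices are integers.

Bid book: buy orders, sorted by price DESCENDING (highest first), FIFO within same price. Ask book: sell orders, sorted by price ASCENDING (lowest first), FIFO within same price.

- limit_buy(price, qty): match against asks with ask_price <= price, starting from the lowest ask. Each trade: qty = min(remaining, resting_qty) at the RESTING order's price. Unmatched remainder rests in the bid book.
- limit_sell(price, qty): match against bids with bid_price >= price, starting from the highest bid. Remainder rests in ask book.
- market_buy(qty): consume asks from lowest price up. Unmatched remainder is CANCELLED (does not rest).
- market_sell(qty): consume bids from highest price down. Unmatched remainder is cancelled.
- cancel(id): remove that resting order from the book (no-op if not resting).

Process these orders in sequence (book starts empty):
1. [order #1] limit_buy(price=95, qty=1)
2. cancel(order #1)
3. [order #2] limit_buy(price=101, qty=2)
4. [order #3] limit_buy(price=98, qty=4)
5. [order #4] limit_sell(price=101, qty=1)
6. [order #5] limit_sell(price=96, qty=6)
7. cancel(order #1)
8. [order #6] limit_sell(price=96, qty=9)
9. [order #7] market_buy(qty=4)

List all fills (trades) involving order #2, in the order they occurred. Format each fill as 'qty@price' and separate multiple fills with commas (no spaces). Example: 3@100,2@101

After op 1 [order #1] limit_buy(price=95, qty=1): fills=none; bids=[#1:1@95] asks=[-]
After op 2 cancel(order #1): fills=none; bids=[-] asks=[-]
After op 3 [order #2] limit_buy(price=101, qty=2): fills=none; bids=[#2:2@101] asks=[-]
After op 4 [order #3] limit_buy(price=98, qty=4): fills=none; bids=[#2:2@101 #3:4@98] asks=[-]
After op 5 [order #4] limit_sell(price=101, qty=1): fills=#2x#4:1@101; bids=[#2:1@101 #3:4@98] asks=[-]
After op 6 [order #5] limit_sell(price=96, qty=6): fills=#2x#5:1@101 #3x#5:4@98; bids=[-] asks=[#5:1@96]
After op 7 cancel(order #1): fills=none; bids=[-] asks=[#5:1@96]
After op 8 [order #6] limit_sell(price=96, qty=9): fills=none; bids=[-] asks=[#5:1@96 #6:9@96]
After op 9 [order #7] market_buy(qty=4): fills=#7x#5:1@96 #7x#6:3@96; bids=[-] asks=[#6:6@96]

Answer: 1@101,1@101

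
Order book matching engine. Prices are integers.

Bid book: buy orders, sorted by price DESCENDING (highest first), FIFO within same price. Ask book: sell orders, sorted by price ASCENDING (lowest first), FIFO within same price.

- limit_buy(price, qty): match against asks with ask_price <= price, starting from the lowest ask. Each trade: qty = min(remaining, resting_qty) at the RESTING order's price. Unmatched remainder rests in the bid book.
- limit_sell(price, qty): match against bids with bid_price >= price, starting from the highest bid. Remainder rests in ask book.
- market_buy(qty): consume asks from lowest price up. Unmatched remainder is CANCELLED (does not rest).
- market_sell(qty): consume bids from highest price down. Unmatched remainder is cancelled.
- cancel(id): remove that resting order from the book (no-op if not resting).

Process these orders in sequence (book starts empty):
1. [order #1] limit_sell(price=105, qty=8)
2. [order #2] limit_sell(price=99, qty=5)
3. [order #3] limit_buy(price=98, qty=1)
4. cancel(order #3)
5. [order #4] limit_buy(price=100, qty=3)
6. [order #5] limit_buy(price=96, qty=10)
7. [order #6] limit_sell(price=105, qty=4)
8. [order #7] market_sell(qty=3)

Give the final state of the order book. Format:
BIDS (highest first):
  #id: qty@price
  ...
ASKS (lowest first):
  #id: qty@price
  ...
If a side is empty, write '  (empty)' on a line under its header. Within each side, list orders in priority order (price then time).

After op 1 [order #1] limit_sell(price=105, qty=8): fills=none; bids=[-] asks=[#1:8@105]
After op 2 [order #2] limit_sell(price=99, qty=5): fills=none; bids=[-] asks=[#2:5@99 #1:8@105]
After op 3 [order #3] limit_buy(price=98, qty=1): fills=none; bids=[#3:1@98] asks=[#2:5@99 #1:8@105]
After op 4 cancel(order #3): fills=none; bids=[-] asks=[#2:5@99 #1:8@105]
After op 5 [order #4] limit_buy(price=100, qty=3): fills=#4x#2:3@99; bids=[-] asks=[#2:2@99 #1:8@105]
After op 6 [order #5] limit_buy(price=96, qty=10): fills=none; bids=[#5:10@96] asks=[#2:2@99 #1:8@105]
After op 7 [order #6] limit_sell(price=105, qty=4): fills=none; bids=[#5:10@96] asks=[#2:2@99 #1:8@105 #6:4@105]
After op 8 [order #7] market_sell(qty=3): fills=#5x#7:3@96; bids=[#5:7@96] asks=[#2:2@99 #1:8@105 #6:4@105]

Answer: BIDS (highest first):
  #5: 7@96
ASKS (lowest first):
  #2: 2@99
  #1: 8@105
  #6: 4@105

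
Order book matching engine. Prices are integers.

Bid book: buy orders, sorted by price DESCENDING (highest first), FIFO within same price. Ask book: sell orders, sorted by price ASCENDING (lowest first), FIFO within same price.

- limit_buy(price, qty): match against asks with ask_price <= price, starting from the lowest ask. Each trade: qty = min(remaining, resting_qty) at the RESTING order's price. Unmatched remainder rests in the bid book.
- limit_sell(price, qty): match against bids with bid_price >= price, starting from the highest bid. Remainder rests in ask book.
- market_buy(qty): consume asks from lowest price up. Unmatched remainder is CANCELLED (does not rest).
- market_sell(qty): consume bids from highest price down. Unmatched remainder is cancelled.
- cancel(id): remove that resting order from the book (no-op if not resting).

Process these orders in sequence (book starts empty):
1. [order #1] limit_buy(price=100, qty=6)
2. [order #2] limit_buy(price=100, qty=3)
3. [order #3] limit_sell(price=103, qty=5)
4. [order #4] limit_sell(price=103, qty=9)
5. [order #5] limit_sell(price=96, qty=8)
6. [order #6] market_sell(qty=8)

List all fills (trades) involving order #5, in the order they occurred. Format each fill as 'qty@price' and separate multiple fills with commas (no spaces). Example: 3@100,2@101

Answer: 6@100,2@100

Derivation:
After op 1 [order #1] limit_buy(price=100, qty=6): fills=none; bids=[#1:6@100] asks=[-]
After op 2 [order #2] limit_buy(price=100, qty=3): fills=none; bids=[#1:6@100 #2:3@100] asks=[-]
After op 3 [order #3] limit_sell(price=103, qty=5): fills=none; bids=[#1:6@100 #2:3@100] asks=[#3:5@103]
After op 4 [order #4] limit_sell(price=103, qty=9): fills=none; bids=[#1:6@100 #2:3@100] asks=[#3:5@103 #4:9@103]
After op 5 [order #5] limit_sell(price=96, qty=8): fills=#1x#5:6@100 #2x#5:2@100; bids=[#2:1@100] asks=[#3:5@103 #4:9@103]
After op 6 [order #6] market_sell(qty=8): fills=#2x#6:1@100; bids=[-] asks=[#3:5@103 #4:9@103]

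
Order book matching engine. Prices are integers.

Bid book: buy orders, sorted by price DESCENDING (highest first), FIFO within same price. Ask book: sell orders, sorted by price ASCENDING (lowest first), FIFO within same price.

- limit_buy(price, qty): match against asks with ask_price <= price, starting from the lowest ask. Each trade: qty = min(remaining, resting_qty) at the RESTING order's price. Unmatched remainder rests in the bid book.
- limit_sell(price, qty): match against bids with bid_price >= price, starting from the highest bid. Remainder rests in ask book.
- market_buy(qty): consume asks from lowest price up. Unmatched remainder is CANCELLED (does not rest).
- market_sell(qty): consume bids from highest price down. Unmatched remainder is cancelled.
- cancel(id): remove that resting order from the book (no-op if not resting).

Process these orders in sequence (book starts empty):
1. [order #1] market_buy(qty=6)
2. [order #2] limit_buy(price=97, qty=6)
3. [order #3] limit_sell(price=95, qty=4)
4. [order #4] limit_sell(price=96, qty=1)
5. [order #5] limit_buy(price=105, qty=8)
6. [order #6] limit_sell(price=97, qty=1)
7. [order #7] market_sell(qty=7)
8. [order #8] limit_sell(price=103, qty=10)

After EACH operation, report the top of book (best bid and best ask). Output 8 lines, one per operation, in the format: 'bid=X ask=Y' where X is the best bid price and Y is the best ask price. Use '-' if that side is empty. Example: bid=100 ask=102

After op 1 [order #1] market_buy(qty=6): fills=none; bids=[-] asks=[-]
After op 2 [order #2] limit_buy(price=97, qty=6): fills=none; bids=[#2:6@97] asks=[-]
After op 3 [order #3] limit_sell(price=95, qty=4): fills=#2x#3:4@97; bids=[#2:2@97] asks=[-]
After op 4 [order #4] limit_sell(price=96, qty=1): fills=#2x#4:1@97; bids=[#2:1@97] asks=[-]
After op 5 [order #5] limit_buy(price=105, qty=8): fills=none; bids=[#5:8@105 #2:1@97] asks=[-]
After op 6 [order #6] limit_sell(price=97, qty=1): fills=#5x#6:1@105; bids=[#5:7@105 #2:1@97] asks=[-]
After op 7 [order #7] market_sell(qty=7): fills=#5x#7:7@105; bids=[#2:1@97] asks=[-]
After op 8 [order #8] limit_sell(price=103, qty=10): fills=none; bids=[#2:1@97] asks=[#8:10@103]

Answer: bid=- ask=-
bid=97 ask=-
bid=97 ask=-
bid=97 ask=-
bid=105 ask=-
bid=105 ask=-
bid=97 ask=-
bid=97 ask=103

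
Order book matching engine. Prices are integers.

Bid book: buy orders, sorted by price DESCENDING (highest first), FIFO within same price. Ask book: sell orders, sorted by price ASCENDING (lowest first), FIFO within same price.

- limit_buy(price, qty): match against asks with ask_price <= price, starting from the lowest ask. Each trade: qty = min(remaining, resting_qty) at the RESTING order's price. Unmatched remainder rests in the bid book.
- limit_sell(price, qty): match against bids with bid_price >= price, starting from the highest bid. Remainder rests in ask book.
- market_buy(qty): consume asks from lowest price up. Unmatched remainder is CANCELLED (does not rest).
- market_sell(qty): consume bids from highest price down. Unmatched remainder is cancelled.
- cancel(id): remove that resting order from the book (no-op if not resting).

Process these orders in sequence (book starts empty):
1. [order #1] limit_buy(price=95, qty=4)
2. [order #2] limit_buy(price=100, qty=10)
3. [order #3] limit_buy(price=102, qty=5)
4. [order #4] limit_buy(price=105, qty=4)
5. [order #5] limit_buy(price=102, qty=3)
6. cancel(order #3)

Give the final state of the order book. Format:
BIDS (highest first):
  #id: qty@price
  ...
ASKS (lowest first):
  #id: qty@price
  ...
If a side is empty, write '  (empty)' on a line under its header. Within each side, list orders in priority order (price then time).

Answer: BIDS (highest first):
  #4: 4@105
  #5: 3@102
  #2: 10@100
  #1: 4@95
ASKS (lowest first):
  (empty)

Derivation:
After op 1 [order #1] limit_buy(price=95, qty=4): fills=none; bids=[#1:4@95] asks=[-]
After op 2 [order #2] limit_buy(price=100, qty=10): fills=none; bids=[#2:10@100 #1:4@95] asks=[-]
After op 3 [order #3] limit_buy(price=102, qty=5): fills=none; bids=[#3:5@102 #2:10@100 #1:4@95] asks=[-]
After op 4 [order #4] limit_buy(price=105, qty=4): fills=none; bids=[#4:4@105 #3:5@102 #2:10@100 #1:4@95] asks=[-]
After op 5 [order #5] limit_buy(price=102, qty=3): fills=none; bids=[#4:4@105 #3:5@102 #5:3@102 #2:10@100 #1:4@95] asks=[-]
After op 6 cancel(order #3): fills=none; bids=[#4:4@105 #5:3@102 #2:10@100 #1:4@95] asks=[-]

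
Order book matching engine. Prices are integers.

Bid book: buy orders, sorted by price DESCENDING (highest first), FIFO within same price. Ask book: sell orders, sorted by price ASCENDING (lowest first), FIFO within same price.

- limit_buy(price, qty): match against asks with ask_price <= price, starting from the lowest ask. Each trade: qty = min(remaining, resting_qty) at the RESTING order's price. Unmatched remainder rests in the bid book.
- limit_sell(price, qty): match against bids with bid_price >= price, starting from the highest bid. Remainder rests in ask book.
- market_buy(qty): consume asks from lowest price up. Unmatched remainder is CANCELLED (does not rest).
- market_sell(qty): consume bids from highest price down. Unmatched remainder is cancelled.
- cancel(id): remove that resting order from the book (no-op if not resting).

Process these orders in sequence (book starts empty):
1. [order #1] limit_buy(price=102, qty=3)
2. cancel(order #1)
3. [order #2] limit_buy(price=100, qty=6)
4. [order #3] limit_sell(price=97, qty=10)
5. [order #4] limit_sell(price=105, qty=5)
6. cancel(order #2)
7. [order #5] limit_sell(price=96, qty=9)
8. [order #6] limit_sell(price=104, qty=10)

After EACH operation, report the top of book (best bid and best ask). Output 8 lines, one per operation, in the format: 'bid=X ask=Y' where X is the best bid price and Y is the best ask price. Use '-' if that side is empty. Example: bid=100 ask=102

After op 1 [order #1] limit_buy(price=102, qty=3): fills=none; bids=[#1:3@102] asks=[-]
After op 2 cancel(order #1): fills=none; bids=[-] asks=[-]
After op 3 [order #2] limit_buy(price=100, qty=6): fills=none; bids=[#2:6@100] asks=[-]
After op 4 [order #3] limit_sell(price=97, qty=10): fills=#2x#3:6@100; bids=[-] asks=[#3:4@97]
After op 5 [order #4] limit_sell(price=105, qty=5): fills=none; bids=[-] asks=[#3:4@97 #4:5@105]
After op 6 cancel(order #2): fills=none; bids=[-] asks=[#3:4@97 #4:5@105]
After op 7 [order #5] limit_sell(price=96, qty=9): fills=none; bids=[-] asks=[#5:9@96 #3:4@97 #4:5@105]
After op 8 [order #6] limit_sell(price=104, qty=10): fills=none; bids=[-] asks=[#5:9@96 #3:4@97 #6:10@104 #4:5@105]

Answer: bid=102 ask=-
bid=- ask=-
bid=100 ask=-
bid=- ask=97
bid=- ask=97
bid=- ask=97
bid=- ask=96
bid=- ask=96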